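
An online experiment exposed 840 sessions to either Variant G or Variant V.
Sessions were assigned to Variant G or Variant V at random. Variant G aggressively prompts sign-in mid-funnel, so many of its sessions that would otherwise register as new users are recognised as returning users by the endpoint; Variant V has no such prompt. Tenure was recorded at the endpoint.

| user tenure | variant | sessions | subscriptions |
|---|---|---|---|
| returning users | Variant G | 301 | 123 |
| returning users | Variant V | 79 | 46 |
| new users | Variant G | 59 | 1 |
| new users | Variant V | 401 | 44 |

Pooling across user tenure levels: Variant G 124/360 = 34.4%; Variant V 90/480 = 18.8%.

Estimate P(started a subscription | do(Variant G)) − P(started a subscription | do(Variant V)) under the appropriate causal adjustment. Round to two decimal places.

Stratifying would compare variants among sessions the variants themselves sorted into user tenure groups — a form of selection on an intermediate. The unconditioned pooled rates give the total causal effect.
The causal difference is the pooled difference: 0.344 − 0.188 = +0.157.

+0.16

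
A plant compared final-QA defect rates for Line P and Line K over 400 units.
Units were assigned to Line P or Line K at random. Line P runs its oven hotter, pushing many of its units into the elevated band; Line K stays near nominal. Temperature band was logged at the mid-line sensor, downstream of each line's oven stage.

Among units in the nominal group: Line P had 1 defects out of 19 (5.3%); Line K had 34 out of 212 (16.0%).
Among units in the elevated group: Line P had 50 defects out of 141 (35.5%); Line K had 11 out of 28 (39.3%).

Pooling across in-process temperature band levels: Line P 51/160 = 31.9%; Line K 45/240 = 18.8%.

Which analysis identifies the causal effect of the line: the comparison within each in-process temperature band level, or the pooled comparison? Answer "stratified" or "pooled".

pooled

Line P is lower inside every in-process temperature band stratum but Line K is lower in aggregate. Whether to stratify depends on how in-process temperature band relates to the line.
In-process temperature band here is a post-treatment variable shaped by the line; conditioning on it would introduce bias rather than remove it. The overall comparison is the causal one.
Pooled: Line P 31.9% vs Line K 18.8%; Line K is lower overall.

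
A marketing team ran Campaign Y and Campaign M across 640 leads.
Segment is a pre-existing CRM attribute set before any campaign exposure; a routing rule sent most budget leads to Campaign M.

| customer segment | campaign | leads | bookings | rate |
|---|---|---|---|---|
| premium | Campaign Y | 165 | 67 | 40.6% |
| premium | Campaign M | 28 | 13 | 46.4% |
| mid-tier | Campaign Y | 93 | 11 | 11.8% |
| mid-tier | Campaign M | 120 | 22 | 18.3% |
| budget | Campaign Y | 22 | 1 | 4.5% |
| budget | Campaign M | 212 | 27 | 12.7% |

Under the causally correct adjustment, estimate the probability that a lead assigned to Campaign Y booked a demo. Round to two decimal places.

Customer segment satisfies the back-door criterion: it is not a descendant of the campaign, and it blocks the spurious path from campaign to outcome. Adjusting for it (i.e., using the within-customer segment rates) gives the causal effect.
Standardising Campaign Y to the population customer segment mix: 0.302·67/165 + 0.333·11/93 + 0.366·1/22 = 0.178.

0.18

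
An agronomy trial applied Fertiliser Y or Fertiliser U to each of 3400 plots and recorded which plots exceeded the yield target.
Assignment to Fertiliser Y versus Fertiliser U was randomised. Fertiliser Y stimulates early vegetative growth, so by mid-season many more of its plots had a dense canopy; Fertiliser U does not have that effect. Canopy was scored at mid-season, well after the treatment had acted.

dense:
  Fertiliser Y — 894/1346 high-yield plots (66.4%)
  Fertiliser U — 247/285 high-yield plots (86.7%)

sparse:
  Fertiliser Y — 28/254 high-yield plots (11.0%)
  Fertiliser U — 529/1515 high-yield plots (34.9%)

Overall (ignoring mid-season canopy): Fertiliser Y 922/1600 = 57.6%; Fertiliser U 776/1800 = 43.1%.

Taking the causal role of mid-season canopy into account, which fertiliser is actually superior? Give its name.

Fertiliser Y

Mid-season canopy lies on the pathway fertiliser → mid-season canopy → outcome, so adjusting for it blocks the indirect effect. For the total causal effect of fertiliser, use the unadjusted pooled rates.
Pooled: Fertiliser Y 57.6% vs Fertiliser U 43.1%; Fertiliser Y is higher overall.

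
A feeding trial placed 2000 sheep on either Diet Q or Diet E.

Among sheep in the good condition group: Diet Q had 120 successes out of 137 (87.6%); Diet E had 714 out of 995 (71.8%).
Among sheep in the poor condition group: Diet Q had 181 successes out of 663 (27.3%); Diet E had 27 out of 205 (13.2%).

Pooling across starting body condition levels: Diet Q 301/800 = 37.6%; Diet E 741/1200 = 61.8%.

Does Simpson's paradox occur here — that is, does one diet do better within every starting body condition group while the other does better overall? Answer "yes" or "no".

Within each starting body condition level (good condition 87.6% vs 71.8%; poor condition 27.3% vs 13.2%), Diet Q has the higher rate every time. Pooled: 37.6% vs 61.8% — Diet E has the higher rate overall. The two comparisons disagree.

yes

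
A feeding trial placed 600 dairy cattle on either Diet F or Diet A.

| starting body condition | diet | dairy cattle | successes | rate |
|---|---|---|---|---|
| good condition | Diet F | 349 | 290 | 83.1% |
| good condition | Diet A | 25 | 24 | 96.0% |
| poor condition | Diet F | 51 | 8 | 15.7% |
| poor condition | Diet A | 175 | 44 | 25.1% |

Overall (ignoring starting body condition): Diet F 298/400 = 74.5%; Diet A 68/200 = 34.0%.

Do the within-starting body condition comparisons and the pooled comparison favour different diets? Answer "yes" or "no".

Within each starting body condition level (good condition 83.1% vs 96.0%; poor condition 15.7% vs 25.1%), Diet A has the higher rate every time. Pooled: 74.5% vs 34.0% — Diet F has the higher rate overall. The two comparisons disagree.

yes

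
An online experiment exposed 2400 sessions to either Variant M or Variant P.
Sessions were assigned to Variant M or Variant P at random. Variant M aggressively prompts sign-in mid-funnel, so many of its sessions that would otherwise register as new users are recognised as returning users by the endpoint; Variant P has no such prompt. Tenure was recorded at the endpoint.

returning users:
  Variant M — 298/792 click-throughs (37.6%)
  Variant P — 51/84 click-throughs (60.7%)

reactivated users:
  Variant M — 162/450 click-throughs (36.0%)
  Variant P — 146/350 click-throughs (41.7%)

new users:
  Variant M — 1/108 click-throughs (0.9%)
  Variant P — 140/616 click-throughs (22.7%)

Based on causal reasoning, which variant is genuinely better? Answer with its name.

Variant M

Stratifying would compare variants among sessions the variants themselves sorted into user tenure groups — a form of selection on an intermediate. The unconditioned pooled rates give the total causal effect.
Pooled: Variant M 34.1% vs Variant P 32.1%; Variant M is higher overall.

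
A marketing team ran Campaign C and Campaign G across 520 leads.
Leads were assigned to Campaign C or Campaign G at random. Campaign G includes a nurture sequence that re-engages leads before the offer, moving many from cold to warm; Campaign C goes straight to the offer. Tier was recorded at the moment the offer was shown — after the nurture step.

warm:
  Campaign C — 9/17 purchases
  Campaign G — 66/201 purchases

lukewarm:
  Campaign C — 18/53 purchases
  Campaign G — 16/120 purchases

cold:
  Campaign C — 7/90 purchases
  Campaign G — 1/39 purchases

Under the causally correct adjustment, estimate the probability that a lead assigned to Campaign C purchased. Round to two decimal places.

0.21

Because the campaign influences engagement tier, engagement tier is a post-treatment mediator, not a confounder. Stratifying on it would bias the estimate; the causal effect is the crude pooled difference.
So P(outcome | do(Campaign C)) is just the pooled rate for Campaign C: 34/160 = 0.212.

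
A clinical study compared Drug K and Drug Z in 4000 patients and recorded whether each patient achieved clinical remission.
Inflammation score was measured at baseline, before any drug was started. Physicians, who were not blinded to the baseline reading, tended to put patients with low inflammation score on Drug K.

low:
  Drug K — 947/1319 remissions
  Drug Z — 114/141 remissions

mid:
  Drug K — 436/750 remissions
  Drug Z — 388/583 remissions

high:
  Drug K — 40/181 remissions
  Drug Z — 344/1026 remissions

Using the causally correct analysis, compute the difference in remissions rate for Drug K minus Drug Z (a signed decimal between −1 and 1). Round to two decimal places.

Inflammation score differs across drugs for reasons unrelated to any effect of the drug itself, and it separately predicts the outcome — a classic confounder. We must compare within inflammation score levels.
Adjusting over the population distribution of inflammation score: 0.365·(0.718−0.809) + 0.333·(0.581−0.666) + 0.302·(0.221−0.335) = -0.096.

-0.10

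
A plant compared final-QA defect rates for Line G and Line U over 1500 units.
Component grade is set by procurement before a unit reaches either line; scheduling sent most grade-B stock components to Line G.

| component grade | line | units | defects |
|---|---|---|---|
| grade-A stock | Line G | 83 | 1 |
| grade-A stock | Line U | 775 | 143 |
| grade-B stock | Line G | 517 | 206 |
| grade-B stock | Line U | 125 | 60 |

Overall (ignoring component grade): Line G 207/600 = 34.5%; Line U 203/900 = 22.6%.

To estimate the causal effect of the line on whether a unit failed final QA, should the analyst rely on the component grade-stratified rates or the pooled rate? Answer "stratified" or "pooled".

stratified

Within every component grade level Line G has the lower rate, yet pooled Line U does — Simpson's reversal.
Component grade is set before the line has any effect — it is not caused by the line — and it independently drives the outcome. That makes it a confounder, so the causal comparison is within component grade levels.
Within each level — grade-A stock: 1.2% vs 18.5%; grade-B stock: 39.8% vs 48.0% — Line G is lower every time.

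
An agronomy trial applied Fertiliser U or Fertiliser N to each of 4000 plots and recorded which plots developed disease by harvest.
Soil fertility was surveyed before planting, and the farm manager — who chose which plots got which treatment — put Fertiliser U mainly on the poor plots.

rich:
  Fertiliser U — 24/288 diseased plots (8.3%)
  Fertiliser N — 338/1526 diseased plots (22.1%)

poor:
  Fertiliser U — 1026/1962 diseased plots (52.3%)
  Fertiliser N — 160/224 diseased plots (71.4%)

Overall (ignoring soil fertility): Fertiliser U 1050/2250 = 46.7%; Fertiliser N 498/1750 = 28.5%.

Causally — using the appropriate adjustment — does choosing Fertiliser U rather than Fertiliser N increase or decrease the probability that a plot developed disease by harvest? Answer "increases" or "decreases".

decreases

Within every soil fertility level Fertiliser U has the lower rate, yet pooled Fertiliser N does — Simpson's reversal.
Soil fertility satisfies the back-door criterion: it is not a descendant of the fertiliser, and it blocks the spurious path from fertiliser to outcome. Adjusting for it (i.e., using the within-soil fertility rates) gives the causal effect.
Within each level — rich: 8.3% vs 22.1%; poor: 52.3% vs 71.4% — Fertiliser U is lower every time.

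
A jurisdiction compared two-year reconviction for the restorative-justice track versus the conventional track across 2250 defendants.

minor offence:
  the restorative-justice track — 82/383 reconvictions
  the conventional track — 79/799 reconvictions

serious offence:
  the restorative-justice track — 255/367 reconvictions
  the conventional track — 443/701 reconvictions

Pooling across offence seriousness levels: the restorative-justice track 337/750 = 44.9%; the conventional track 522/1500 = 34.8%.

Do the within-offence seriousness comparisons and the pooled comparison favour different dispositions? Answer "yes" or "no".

Within each offence seriousness level (minor offence 21.4% vs 9.9%; serious offence 69.5% vs 63.2%), the conventional track has the lower rate every time. Pooled: 44.9% vs 34.8% — the conventional track has the lower rate overall. They agree.

no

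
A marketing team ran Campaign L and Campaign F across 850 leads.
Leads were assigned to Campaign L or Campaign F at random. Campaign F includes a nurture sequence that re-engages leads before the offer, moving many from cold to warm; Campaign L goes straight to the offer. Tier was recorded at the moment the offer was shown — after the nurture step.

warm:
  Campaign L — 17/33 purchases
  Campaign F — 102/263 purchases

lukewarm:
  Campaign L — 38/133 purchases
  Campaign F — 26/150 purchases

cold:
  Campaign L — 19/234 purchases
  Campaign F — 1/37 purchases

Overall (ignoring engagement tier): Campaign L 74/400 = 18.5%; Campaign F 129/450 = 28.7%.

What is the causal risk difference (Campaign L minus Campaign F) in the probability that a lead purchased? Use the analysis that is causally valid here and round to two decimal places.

-0.10

Because the campaign influences engagement tier, engagement tier is a post-treatment mediator, not a confounder. Stratifying on it would bias the estimate; the causal effect is the crude pooled difference.
The causal difference is the pooled difference: 0.185 − 0.287 = -0.102.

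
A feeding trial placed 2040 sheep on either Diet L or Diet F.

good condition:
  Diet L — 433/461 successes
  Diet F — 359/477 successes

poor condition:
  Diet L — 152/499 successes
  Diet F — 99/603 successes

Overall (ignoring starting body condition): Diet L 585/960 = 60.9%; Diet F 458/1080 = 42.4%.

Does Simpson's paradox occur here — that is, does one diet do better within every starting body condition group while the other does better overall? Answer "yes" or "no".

Within each starting body condition level (good condition 93.9% vs 75.3%; poor condition 30.5% vs 16.4%), Diet L has the higher rate every time. Pooled: 60.9% vs 42.4% — Diet L has the higher rate overall. They agree.

no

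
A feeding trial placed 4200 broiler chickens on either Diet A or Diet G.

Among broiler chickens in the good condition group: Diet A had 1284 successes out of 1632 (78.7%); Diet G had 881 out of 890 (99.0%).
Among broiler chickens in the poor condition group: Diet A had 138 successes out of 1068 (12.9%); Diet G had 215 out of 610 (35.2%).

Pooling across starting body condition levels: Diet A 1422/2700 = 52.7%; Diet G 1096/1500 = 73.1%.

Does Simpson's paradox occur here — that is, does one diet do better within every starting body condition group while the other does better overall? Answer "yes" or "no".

Within each starting body condition level (good condition 78.7% vs 99.0%; poor condition 12.9% vs 35.2%), Diet G has the higher rate every time. Pooled: 52.7% vs 73.1% — Diet G has the higher rate overall. They agree.

no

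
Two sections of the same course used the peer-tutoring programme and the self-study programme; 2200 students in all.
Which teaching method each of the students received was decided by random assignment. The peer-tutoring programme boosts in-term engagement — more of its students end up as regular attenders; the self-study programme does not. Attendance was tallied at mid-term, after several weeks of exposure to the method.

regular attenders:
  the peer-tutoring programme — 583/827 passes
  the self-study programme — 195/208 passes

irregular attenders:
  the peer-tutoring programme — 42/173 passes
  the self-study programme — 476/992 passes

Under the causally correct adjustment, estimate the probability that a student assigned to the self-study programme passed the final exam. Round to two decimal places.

0.56

Mid-term attendance is recorded after the teaching method and is itself shifted by it — it sits on the causal path from teaching method to outcome. Conditioning on a mediator would strip out part of the effect we want; the pooled comparison gives the total causal effect.
So P(outcome | do(the self-study programme)) is just the pooled rate for the self-study programme: 671/1200 = 0.559.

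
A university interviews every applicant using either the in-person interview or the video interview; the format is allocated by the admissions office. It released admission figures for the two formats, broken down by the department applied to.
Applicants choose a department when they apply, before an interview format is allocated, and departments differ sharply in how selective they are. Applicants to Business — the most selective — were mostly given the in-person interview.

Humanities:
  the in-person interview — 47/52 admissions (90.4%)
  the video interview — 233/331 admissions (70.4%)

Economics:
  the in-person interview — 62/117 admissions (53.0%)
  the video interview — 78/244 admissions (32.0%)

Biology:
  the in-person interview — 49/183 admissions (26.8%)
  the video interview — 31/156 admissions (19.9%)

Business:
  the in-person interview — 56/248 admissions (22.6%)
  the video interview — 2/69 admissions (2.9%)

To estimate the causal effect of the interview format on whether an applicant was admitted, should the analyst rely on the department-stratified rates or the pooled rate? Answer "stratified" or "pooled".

the in-person interview is higher inside every department stratum but the video interview is higher in aggregate. Whether to stratify depends on how department relates to the interview format.
Nothing the interview format does changes department; the imbalance is an allocation artefact. With department also predicting the outcome, the pooled figure is confounded, and the within-stratum comparison is the causal one.
Within each level — Humanities: 90.4% vs 70.4%; Economics: 53.0% vs 32.0%; Biology: 26.8% vs 19.9%; Business: 22.6% vs 2.9% — the in-person interview is higher every time.

stratified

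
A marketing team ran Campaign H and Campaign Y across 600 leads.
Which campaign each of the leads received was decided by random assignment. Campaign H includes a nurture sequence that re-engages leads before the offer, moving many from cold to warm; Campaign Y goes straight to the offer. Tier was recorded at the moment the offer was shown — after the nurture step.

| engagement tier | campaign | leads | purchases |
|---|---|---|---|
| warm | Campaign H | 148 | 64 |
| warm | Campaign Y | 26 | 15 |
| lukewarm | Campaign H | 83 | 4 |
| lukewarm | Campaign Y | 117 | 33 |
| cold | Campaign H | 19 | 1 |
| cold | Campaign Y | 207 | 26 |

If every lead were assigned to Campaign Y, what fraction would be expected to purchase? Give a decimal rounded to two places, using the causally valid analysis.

Because the campaign influences engagement tier, engagement tier is a post-treatment mediator, not a confounder. Stratifying on it would bias the estimate; the causal effect is the crude pooled difference.
So P(outcome | do(Campaign Y)) is just the pooled rate for Campaign Y: 74/350 = 0.211.

0.21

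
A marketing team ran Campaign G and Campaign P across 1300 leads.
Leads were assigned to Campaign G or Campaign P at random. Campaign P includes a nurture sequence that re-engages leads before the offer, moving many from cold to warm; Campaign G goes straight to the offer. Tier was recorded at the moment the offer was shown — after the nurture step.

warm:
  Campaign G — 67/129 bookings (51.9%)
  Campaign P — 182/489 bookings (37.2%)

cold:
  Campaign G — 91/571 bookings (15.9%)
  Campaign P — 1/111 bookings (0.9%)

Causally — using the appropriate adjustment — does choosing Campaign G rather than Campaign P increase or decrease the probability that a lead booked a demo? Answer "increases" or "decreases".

decreases

The stratified and pooled comparisons disagree (Campaign G wins within each engagement tier; Campaign P wins overall), so the answer turns on the causal role of engagement tier.
Because the campaign influences engagement tier, engagement tier is a post-treatment mediator, not a confounder. Stratifying on it would bias the estimate; the causal effect is the crude pooled difference.
Pooled: Campaign G 22.6% vs Campaign P 30.5%; Campaign P is higher overall.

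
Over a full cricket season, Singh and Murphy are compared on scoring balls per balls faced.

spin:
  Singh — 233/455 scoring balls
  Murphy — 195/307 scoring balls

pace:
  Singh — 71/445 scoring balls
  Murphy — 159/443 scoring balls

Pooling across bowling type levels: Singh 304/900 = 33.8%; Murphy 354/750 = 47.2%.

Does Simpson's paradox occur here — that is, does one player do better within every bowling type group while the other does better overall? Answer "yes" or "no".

Within each bowling type level (spin 51.2% vs 63.5%; pace 16.0% vs 35.9%), Murphy has the higher rate every time. Pooled: 33.8% vs 47.2% — Murphy has the higher rate overall. They agree.

no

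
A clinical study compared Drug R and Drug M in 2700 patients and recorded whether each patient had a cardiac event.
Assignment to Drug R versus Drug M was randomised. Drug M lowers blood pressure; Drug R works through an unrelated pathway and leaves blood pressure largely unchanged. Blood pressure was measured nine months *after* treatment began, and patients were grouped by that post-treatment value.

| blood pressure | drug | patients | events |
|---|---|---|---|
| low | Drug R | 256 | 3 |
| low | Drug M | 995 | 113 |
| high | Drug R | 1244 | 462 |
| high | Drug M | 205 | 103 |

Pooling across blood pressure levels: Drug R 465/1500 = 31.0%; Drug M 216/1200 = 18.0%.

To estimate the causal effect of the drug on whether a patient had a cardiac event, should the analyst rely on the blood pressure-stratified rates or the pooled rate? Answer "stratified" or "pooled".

Drug R is lower inside every blood pressure stratum but Drug M is lower in aggregate. Whether to stratify depends on how blood pressure relates to the drug.
Blood pressure lies on the pathway drug → blood pressure → outcome, so adjusting for it blocks the indirect effect. For the total causal effect of drug, use the unadjusted pooled rates.
Pooled: Drug R 31.0% vs Drug M 18.0%; Drug M is lower overall.

pooled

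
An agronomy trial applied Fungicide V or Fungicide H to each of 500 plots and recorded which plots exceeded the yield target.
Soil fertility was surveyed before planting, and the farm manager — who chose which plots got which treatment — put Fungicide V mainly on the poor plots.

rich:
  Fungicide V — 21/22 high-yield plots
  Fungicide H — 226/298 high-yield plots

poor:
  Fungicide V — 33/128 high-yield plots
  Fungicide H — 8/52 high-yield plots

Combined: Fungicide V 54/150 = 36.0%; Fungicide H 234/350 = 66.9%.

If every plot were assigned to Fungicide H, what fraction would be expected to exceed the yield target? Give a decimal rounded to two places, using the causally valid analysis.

Here soil fertility is a common cause — it drives both which fungicide a case falls under and the outcome. The crude comparison mixes populations; the stratum-specific rates are the causally relevant ones.
Standardising Fungicide H to the population soil fertility mix: 0.640·226/298 + 0.360·8/52 = 0.541.

0.54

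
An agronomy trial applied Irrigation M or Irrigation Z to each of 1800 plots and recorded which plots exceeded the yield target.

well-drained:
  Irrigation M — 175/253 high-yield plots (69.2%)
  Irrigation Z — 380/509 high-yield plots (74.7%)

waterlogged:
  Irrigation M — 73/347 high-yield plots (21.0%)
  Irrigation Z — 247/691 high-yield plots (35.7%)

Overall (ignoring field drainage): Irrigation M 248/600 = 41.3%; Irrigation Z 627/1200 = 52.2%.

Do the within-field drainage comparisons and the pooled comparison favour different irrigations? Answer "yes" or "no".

Within each field drainage level (well-drained 69.2% vs 74.7%; waterlogged 21.0% vs 35.7%), Irrigation Z has the higher rate every time. Pooled: 41.3% vs 52.2% — Irrigation Z has the higher rate overall. They agree.

no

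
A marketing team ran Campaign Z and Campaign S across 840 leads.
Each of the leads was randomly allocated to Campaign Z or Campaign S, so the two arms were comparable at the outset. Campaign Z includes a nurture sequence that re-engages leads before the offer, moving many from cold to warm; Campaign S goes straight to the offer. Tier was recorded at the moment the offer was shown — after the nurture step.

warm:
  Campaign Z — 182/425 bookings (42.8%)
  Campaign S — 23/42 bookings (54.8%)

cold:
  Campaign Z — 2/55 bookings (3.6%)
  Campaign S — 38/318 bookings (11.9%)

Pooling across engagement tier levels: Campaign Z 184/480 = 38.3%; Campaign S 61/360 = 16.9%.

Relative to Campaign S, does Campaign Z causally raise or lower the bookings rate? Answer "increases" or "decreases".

The engagement tier-specific comparison favours Campaign S throughout, but the pooled figures favour Campaign Z. The question is whether to condition on engagement tier.
Engagement tier here is a post-treatment variable shaped by the campaign; conditioning on it would introduce bias rather than remove it. The overall comparison is the causal one.
Pooled: Campaign Z 38.3% vs Campaign S 16.9%; Campaign Z is higher overall.

increases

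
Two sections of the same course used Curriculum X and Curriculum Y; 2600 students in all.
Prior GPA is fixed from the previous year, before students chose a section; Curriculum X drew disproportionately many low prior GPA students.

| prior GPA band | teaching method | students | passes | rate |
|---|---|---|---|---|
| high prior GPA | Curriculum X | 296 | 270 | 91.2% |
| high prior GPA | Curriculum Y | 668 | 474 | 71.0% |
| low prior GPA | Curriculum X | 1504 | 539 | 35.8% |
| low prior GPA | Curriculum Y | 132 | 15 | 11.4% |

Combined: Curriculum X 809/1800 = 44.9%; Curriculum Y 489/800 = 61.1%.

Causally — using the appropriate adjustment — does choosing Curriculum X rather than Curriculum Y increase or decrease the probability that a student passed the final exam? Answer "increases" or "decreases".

Prior GPA band is set before the teaching method has any effect — it is not caused by the teaching method — and it independently drives the outcome. That makes it a confounder, so the causal comparison is within prior GPA band levels.
Within each level — high prior GPA: 91.2% vs 71.0%; low prior GPA: 35.8% vs 11.4% — Curriculum X is higher every time.

increases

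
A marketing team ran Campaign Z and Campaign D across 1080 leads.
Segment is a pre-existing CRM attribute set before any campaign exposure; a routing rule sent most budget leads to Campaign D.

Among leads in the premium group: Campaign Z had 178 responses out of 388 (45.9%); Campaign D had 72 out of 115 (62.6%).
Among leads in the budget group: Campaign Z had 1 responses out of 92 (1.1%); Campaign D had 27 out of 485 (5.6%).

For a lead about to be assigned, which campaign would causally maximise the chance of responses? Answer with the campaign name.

The stratified and pooled comparisons disagree (Campaign D wins within each customer segment; Campaign Z wins overall), so the answer turns on the causal role of customer segment.
Customer segment satisfies the back-door criterion: it is not a descendant of the campaign, and it blocks the spurious path from campaign to outcome. Adjusting for it (i.e., using the within-customer segment rates) gives the causal effect.
Within each level — premium: 45.9% vs 62.6%; budget: 1.1% vs 5.6% — Campaign D is higher every time.

Campaign D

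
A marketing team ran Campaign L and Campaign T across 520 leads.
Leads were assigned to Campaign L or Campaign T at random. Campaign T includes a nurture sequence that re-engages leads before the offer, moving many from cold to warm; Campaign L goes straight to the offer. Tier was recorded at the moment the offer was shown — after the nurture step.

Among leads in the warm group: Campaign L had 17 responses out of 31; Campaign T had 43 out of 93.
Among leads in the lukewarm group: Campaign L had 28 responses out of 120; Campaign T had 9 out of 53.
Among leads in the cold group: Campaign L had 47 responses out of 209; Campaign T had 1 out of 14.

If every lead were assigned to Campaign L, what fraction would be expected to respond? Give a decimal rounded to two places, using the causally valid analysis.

0.26

Within every engagement tier level Campaign L has the higher rate, yet pooled Campaign T does — Simpson's reversal.
Engagement tier lies on the pathway campaign → engagement tier → outcome, so adjusting for it blocks the indirect effect. For the total causal effect of campaign, use the unadjusted pooled rates.
So P(outcome | do(Campaign L)) is just the pooled rate for Campaign L: 92/360 = 0.256.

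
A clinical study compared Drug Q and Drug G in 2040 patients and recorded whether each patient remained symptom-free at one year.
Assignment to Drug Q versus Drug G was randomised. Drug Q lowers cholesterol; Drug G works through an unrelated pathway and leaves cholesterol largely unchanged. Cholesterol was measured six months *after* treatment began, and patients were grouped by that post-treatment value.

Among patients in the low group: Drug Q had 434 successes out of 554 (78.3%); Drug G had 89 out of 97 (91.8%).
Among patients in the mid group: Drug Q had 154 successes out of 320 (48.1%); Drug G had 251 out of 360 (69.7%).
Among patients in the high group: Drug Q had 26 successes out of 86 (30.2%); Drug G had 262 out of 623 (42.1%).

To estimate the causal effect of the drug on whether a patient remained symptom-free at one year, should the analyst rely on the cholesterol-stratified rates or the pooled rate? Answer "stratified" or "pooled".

The stratified and pooled comparisons disagree (Drug G wins within each cholesterol; Drug Q wins overall), so the answer turns on the causal role of cholesterol.
The distribution of cholesterol is itself part of what the drug does — it is an intermediate outcome. Holding it fixed would remove that part of the effect; the total effect is the pooled difference.
Pooled: Drug Q 64.0% vs Drug G 55.7%; Drug Q is higher overall.

pooled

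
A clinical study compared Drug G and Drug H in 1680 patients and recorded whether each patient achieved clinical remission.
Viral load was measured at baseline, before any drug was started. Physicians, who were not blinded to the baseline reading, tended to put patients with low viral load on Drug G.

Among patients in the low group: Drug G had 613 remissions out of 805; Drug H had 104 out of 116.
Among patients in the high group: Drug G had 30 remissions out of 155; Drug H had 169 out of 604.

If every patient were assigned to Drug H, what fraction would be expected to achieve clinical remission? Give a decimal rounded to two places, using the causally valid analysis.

0.62

Drug H is higher inside every viral load stratum but Drug G is higher in aggregate. Whether to stratify depends on how viral load relates to the drug.
Nothing the drug does changes viral load; the imbalance is an allocation artefact. With viral load also predicting the outcome, the pooled figure is confounded, and the within-stratum comparison is the causal one.
Standardising Drug H to the population viral load mix: 0.548·104/116 + 0.452·169/604 = 0.618.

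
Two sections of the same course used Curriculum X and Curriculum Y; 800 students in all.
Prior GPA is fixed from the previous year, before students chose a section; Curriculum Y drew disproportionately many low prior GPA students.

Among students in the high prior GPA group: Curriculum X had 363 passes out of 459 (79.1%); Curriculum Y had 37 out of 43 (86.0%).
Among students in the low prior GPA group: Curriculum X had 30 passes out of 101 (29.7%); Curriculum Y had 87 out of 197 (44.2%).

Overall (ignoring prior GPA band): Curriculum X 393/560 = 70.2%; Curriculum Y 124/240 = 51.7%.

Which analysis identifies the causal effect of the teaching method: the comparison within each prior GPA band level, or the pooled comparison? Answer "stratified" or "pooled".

stratified

Within every prior GPA band level Curriculum Y has the higher rate, yet pooled Curriculum X does — Simpson's reversal.
Nothing the teaching method does changes prior GPA band; the imbalance is an allocation artefact. With prior GPA band also predicting the outcome, the pooled figure is confounded, and the within-stratum comparison is the causal one.
Within each level — high prior GPA: 79.1% vs 86.0%; low prior GPA: 29.7% vs 44.2% — Curriculum Y is higher every time.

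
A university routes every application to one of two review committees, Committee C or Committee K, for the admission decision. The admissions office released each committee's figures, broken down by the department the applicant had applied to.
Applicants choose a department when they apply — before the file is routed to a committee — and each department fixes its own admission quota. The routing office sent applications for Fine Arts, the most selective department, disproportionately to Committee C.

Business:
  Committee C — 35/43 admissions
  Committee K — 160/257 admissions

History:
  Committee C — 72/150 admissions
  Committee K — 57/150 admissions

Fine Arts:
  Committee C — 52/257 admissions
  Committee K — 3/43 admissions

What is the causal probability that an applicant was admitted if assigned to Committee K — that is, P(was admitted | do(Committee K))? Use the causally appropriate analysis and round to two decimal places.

The department-specific comparison favours Committee C throughout, but the pooled figures favour Committee K. The question is whether to condition on department.
Department differs across review committees for reasons unrelated to any effect of the review committee itself, and it separately predicts the outcome — a classic confounder. We must compare within department levels.
Standardising Committee K to the population department mix: 0.333·160/257 + 0.333·57/150 + 0.333·3/43 = 0.357.

0.36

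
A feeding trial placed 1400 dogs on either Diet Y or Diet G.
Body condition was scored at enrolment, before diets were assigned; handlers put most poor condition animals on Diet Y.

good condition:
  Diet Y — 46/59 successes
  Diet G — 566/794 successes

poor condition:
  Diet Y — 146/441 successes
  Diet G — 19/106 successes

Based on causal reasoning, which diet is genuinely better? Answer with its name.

Here starting body condition is a common cause — it drives both which diet a case falls under and the outcome. The crude comparison mixes populations; the stratum-specific rates are the causally relevant ones.
Within each level — good condition: 78.0% vs 71.3%; poor condition: 33.1% vs 17.9% — Diet Y is higher every time.

Diet Y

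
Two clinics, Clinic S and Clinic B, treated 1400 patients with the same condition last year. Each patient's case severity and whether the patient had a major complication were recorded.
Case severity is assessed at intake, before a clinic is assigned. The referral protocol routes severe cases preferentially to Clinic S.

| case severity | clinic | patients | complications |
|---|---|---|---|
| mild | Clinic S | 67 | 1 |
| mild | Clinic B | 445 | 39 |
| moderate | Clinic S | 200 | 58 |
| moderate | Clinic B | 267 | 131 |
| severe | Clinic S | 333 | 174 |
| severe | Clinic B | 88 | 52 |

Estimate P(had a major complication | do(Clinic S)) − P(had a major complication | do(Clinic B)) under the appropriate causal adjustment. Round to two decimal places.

Case severity is set before the clinic has any effect — it is not caused by the clinic — and it independently drives the outcome. That makes it a confounder, so the causal comparison is within case severity levels.
Adjusting over the population distribution of case severity: 0.366·(0.015−0.088) + 0.334·(0.290−0.491) + 0.301·(0.523−0.591) = -0.114.

-0.11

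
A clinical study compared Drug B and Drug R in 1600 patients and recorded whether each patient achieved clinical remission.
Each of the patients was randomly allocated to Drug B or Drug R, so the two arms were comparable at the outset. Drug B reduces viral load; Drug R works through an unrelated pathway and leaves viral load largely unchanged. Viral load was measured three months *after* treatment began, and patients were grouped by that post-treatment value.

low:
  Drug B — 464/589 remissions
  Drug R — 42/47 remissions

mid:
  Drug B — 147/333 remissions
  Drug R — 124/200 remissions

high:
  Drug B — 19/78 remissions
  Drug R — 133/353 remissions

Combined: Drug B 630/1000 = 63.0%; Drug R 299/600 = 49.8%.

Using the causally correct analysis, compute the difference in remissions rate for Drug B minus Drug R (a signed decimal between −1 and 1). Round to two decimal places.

Within every viral load level Drug R has the higher rate, yet pooled Drug B does — Simpson's reversal.
The distribution of viral load is itself part of what the drug does — it is an intermediate outcome. Holding it fixed would remove that part of the effect; the total effect is the pooled difference.
The causal difference is the pooled difference: 0.630 − 0.498 = +0.132.

+0.13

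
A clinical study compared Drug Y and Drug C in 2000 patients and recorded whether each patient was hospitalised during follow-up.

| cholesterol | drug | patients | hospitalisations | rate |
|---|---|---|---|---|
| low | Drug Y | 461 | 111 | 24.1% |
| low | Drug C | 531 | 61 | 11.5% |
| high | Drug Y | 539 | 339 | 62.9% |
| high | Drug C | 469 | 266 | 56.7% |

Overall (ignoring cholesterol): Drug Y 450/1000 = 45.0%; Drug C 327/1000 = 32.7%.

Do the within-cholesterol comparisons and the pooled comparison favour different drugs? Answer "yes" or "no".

Within each cholesterol level (low 24.1% vs 11.5%; high 62.9% vs 56.7%), Drug C has the lower rate every time. Pooled: 45.0% vs 32.7% — Drug C has the lower rate overall. They agree.

no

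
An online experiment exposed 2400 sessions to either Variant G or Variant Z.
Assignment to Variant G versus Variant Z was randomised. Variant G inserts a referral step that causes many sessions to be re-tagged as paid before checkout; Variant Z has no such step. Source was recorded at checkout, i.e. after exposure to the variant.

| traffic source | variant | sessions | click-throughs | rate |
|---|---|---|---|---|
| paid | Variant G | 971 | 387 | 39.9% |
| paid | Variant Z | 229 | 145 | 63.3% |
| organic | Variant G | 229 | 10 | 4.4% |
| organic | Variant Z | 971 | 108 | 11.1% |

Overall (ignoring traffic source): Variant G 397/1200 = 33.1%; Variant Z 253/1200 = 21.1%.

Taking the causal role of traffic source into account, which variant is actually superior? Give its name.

Variant G

Traffic source is recorded after the variant and is itself shifted by it — it sits on the causal path from variant to outcome. Conditioning on a mediator would strip out part of the effect we want; the pooled comparison gives the total causal effect.
Pooled: Variant G 33.1% vs Variant Z 21.1%; Variant G is higher overall.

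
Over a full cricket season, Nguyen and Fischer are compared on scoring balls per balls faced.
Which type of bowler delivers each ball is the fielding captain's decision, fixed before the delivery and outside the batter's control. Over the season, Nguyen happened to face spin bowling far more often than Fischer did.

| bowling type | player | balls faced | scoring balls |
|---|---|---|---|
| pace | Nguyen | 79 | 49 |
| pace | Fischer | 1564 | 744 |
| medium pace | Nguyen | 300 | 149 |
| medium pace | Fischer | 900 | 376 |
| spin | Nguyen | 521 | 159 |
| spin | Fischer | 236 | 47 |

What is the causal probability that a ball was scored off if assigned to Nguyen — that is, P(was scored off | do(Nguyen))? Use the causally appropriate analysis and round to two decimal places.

Bowling type differs across players for reasons unrelated to any effect of the player itself, and it separately predicts the outcome — a classic confounder. We must compare within bowling type levels.
Standardising Nguyen to the population bowling type mix: 0.456·49/79 + 0.333·149/300 + 0.210·159/521 = 0.513.

0.51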